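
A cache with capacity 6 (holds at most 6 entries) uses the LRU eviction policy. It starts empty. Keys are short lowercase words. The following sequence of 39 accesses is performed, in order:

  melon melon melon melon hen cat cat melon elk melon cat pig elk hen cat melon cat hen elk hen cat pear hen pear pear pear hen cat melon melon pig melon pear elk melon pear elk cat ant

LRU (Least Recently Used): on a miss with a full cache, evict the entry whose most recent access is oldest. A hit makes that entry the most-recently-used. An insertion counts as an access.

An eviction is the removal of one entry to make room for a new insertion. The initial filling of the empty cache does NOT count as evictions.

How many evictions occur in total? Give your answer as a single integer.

LRU simulation (capacity=6):
  1. access melon: MISS. Cache (LRU->MRU): [melon]
  2. access melon: HIT. Cache (LRU->MRU): [melon]
  3. access melon: HIT. Cache (LRU->MRU): [melon]
  4. access melon: HIT. Cache (LRU->MRU): [melon]
  5. access hen: MISS. Cache (LRU->MRU): [melon hen]
  6. access cat: MISS. Cache (LRU->MRU): [melon hen cat]
  7. access cat: HIT. Cache (LRU->MRU): [melon hen cat]
  8. access melon: HIT. Cache (LRU->MRU): [hen cat melon]
  9. access elk: MISS. Cache (LRU->MRU): [hen cat melon elk]
  10. access melon: HIT. Cache (LRU->MRU): [hen cat elk melon]
  11. access cat: HIT. Cache (LRU->MRU): [hen elk melon cat]
  12. access pig: MISS. Cache (LRU->MRU): [hen elk melon cat pig]
  13. access elk: HIT. Cache (LRU->MRU): [hen melon cat pig elk]
  14. access hen: HIT. Cache (LRU->MRU): [melon cat pig elk hen]
  15. access cat: HIT. Cache (LRU->MRU): [melon pig elk hen cat]
  16. access melon: HIT. Cache (LRU->MRU): [pig elk hen cat melon]
  17. access cat: HIT. Cache (LRU->MRU): [pig elk hen melon cat]
  18. access hen: HIT. Cache (LRU->MRU): [pig elk melon cat hen]
  19. access elk: HIT. Cache (LRU->MRU): [pig melon cat hen elk]
  20. access hen: HIT. Cache (LRU->MRU): [pig melon cat elk hen]
  21. access cat: HIT. Cache (LRU->MRU): [pig melon elk hen cat]
  22. access pear: MISS. Cache (LRU->MRU): [pig melon elk hen cat pear]
  23. access hen: HIT. Cache (LRU->MRU): [pig melon elk cat pear hen]
  24. access pear: HIT. Cache (LRU->MRU): [pig melon elk cat hen pear]
  25. access pear: HIT. Cache (LRU->MRU): [pig melon elk cat hen pear]
  26. access pear: HIT. Cache (LRU->MRU): [pig melon elk cat hen pear]
  27. access hen: HIT. Cache (LRU->MRU): [pig melon elk cat pear hen]
  28. access cat: HIT. Cache (LRU->MRU): [pig melon elk pear hen cat]
  29. access melon: HIT. Cache (LRU->MRU): [pig elk pear hen cat melon]
  30. access melon: HIT. Cache (LRU->MRU): [pig elk pear hen cat melon]
  31. access pig: HIT. Cache (LRU->MRU): [elk pear hen cat melon pig]
  32. access melon: HIT. Cache (LRU->MRU): [elk pear hen cat pig melon]
  33. access pear: HIT. Cache (LRU->MRU): [elk hen cat pig melon pear]
  34. access elk: HIT. Cache (LRU->MRU): [hen cat pig melon pear elk]
  35. access melon: HIT. Cache (LRU->MRU): [hen cat pig pear elk melon]
  36. access pear: HIT. Cache (LRU->MRU): [hen cat pig elk melon pear]
  37. access elk: HIT. Cache (LRU->MRU): [hen cat pig melon pear elk]
  38. access cat: HIT. Cache (LRU->MRU): [hen pig melon pear elk cat]
  39. access ant: MISS, evict hen. Cache (LRU->MRU): [pig melon pear elk cat ant]
Total: 32 hits, 7 misses, 1 evictions

Answer: 1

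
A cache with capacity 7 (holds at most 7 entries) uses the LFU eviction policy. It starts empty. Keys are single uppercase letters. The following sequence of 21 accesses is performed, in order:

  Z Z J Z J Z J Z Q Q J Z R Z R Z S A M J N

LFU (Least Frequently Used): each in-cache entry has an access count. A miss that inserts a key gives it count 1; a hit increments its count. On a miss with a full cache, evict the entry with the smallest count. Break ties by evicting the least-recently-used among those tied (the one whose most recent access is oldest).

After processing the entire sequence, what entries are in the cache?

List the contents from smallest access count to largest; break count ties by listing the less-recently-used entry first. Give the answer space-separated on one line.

LFU simulation (capacity=7):
  1. access Z: MISS. Cache: [Z(c=1)]
  2. access Z: HIT, count now 2. Cache: [Z(c=2)]
  3. access J: MISS. Cache: [J(c=1) Z(c=2)]
  4. access Z: HIT, count now 3. Cache: [J(c=1) Z(c=3)]
  5. access J: HIT, count now 2. Cache: [J(c=2) Z(c=3)]
  6. access Z: HIT, count now 4. Cache: [J(c=2) Z(c=4)]
  7. access J: HIT, count now 3. Cache: [J(c=3) Z(c=4)]
  8. access Z: HIT, count now 5. Cache: [J(c=3) Z(c=5)]
  9. access Q: MISS. Cache: [Q(c=1) J(c=3) Z(c=5)]
  10. access Q: HIT, count now 2. Cache: [Q(c=2) J(c=3) Z(c=5)]
  11. access J: HIT, count now 4. Cache: [Q(c=2) J(c=4) Z(c=5)]
  12. access Z: HIT, count now 6. Cache: [Q(c=2) J(c=4) Z(c=6)]
  13. access R: MISS. Cache: [R(c=1) Q(c=2) J(c=4) Z(c=6)]
  14. access Z: HIT, count now 7. Cache: [R(c=1) Q(c=2) J(c=4) Z(c=7)]
  15. access R: HIT, count now 2. Cache: [Q(c=2) R(c=2) J(c=4) Z(c=7)]
  16. access Z: HIT, count now 8. Cache: [Q(c=2) R(c=2) J(c=4) Z(c=8)]
  17. access S: MISS. Cache: [S(c=1) Q(c=2) R(c=2) J(c=4) Z(c=8)]
  18. access A: MISS. Cache: [S(c=1) A(c=1) Q(c=2) R(c=2) J(c=4) Z(c=8)]
  19. access M: MISS. Cache: [S(c=1) A(c=1) M(c=1) Q(c=2) R(c=2) J(c=4) Z(c=8)]
  20. access J: HIT, count now 5. Cache: [S(c=1) A(c=1) M(c=1) Q(c=2) R(c=2) J(c=5) Z(c=8)]
  21. access N: MISS, evict S(c=1). Cache: [A(c=1) M(c=1) N(c=1) Q(c=2) R(c=2) J(c=5) Z(c=8)]
Total: 13 hits, 8 misses, 1 evictions

Answer: A M N Q R J Z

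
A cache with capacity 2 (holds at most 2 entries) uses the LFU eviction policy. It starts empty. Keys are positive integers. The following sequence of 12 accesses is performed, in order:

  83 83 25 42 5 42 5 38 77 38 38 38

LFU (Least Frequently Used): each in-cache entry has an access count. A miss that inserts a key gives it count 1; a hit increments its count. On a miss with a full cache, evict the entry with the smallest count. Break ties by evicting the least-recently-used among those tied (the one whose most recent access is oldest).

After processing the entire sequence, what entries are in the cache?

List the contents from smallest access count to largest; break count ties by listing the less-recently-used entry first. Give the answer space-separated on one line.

Answer: 83 38

Derivation:
LFU simulation (capacity=2):
  1. access 83: MISS. Cache: [83(c=1)]
  2. access 83: HIT, count now 2. Cache: [83(c=2)]
  3. access 25: MISS. Cache: [25(c=1) 83(c=2)]
  4. access 42: MISS, evict 25(c=1). Cache: [42(c=1) 83(c=2)]
  5. access 5: MISS, evict 42(c=1). Cache: [5(c=1) 83(c=2)]
  6. access 42: MISS, evict 5(c=1). Cache: [42(c=1) 83(c=2)]
  7. access 5: MISS, evict 42(c=1). Cache: [5(c=1) 83(c=2)]
  8. access 38: MISS, evict 5(c=1). Cache: [38(c=1) 83(c=2)]
  9. access 77: MISS, evict 38(c=1). Cache: [77(c=1) 83(c=2)]
  10. access 38: MISS, evict 77(c=1). Cache: [38(c=1) 83(c=2)]
  11. access 38: HIT, count now 2. Cache: [83(c=2) 38(c=2)]
  12. access 38: HIT, count now 3. Cache: [83(c=2) 38(c=3)]
Total: 3 hits, 9 misses, 7 evictions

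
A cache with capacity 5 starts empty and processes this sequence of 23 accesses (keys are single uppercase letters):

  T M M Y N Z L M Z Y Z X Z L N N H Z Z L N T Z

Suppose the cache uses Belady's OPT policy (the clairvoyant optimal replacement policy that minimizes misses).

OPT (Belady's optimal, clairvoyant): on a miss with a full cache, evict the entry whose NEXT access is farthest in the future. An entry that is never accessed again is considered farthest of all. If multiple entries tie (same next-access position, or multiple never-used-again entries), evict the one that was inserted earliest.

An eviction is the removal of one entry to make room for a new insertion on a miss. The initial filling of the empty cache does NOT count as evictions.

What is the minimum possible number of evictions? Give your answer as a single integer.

OPT (Belady) simulation (capacity=5):
  1. access T: MISS. Cache: [T]
  2. access M: MISS. Cache: [T M]
  3. access M: HIT. Next use of M: step 8. Cache: [T M]
  4. access Y: MISS. Cache: [T M Y]
  5. access N: MISS. Cache: [T M Y N]
  6. access Z: MISS. Cache: [T M Y N Z]
  7. access L: MISS, evict T (next use: step 22). Cache: [M Y N Z L]
  8. access M: HIT. Next use of M: never. Cache: [M Y N Z L]
  9. access Z: HIT. Next use of Z: step 11. Cache: [M Y N Z L]
  10. access Y: HIT. Next use of Y: never. Cache: [M Y N Z L]
  11. access Z: HIT. Next use of Z: step 13. Cache: [M Y N Z L]
  12. access X: MISS, evict M (next use: never). Cache: [Y N Z L X]
  13. access Z: HIT. Next use of Z: step 18. Cache: [Y N Z L X]
  14. access L: HIT. Next use of L: step 20. Cache: [Y N Z L X]
  15. access N: HIT. Next use of N: step 16. Cache: [Y N Z L X]
  16. access N: HIT. Next use of N: step 21. Cache: [Y N Z L X]
  17. access H: MISS, evict Y (next use: never). Cache: [N Z L X H]
  18. access Z: HIT. Next use of Z: step 19. Cache: [N Z L X H]
  19. access Z: HIT. Next use of Z: step 23. Cache: [N Z L X H]
  20. access L: HIT. Next use of L: never. Cache: [N Z L X H]
  21. access N: HIT. Next use of N: never. Cache: [N Z L X H]
  22. access T: MISS, evict N (next use: never). Cache: [Z L X H T]
  23. access Z: HIT. Next use of Z: never. Cache: [Z L X H T]
Total: 14 hits, 9 misses, 4 evictions

Answer: 4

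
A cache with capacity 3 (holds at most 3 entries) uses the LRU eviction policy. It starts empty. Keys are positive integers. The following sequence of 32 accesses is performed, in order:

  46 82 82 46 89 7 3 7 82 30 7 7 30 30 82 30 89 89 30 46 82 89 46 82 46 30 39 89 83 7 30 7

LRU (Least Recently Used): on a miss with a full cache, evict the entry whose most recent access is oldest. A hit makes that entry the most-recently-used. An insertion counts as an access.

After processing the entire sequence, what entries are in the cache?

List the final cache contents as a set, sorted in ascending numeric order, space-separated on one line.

Answer: 7 30 83

Derivation:
LRU simulation (capacity=3):
  1. access 46: MISS. Cache (LRU->MRU): [46]
  2. access 82: MISS. Cache (LRU->MRU): [46 82]
  3. access 82: HIT. Cache (LRU->MRU): [46 82]
  4. access 46: HIT. Cache (LRU->MRU): [82 46]
  5. access 89: MISS. Cache (LRU->MRU): [82 46 89]
  6. access 7: MISS, evict 82. Cache (LRU->MRU): [46 89 7]
  7. access 3: MISS, evict 46. Cache (LRU->MRU): [89 7 3]
  8. access 7: HIT. Cache (LRU->MRU): [89 3 7]
  9. access 82: MISS, evict 89. Cache (LRU->MRU): [3 7 82]
  10. access 30: MISS, evict 3. Cache (LRU->MRU): [7 82 30]
  11. access 7: HIT. Cache (LRU->MRU): [82 30 7]
  12. access 7: HIT. Cache (LRU->MRU): [82 30 7]
  13. access 30: HIT. Cache (LRU->MRU): [82 7 30]
  14. access 30: HIT. Cache (LRU->MRU): [82 7 30]
  15. access 82: HIT. Cache (LRU->MRU): [7 30 82]
  16. access 30: HIT. Cache (LRU->MRU): [7 82 30]
  17. access 89: MISS, evict 7. Cache (LRU->MRU): [82 30 89]
  18. access 89: HIT. Cache (LRU->MRU): [82 30 89]
  19. access 30: HIT. Cache (LRU->MRU): [82 89 30]
  20. access 46: MISS, evict 82. Cache (LRU->MRU): [89 30 46]
  21. access 82: MISS, evict 89. Cache (LRU->MRU): [30 46 82]
  22. access 89: MISS, evict 30. Cache (LRU->MRU): [46 82 89]
  23. access 46: HIT. Cache (LRU->MRU): [82 89 46]
  24. access 82: HIT. Cache (LRU->MRU): [89 46 82]
  25. access 46: HIT. Cache (LRU->MRU): [89 82 46]
  26. access 30: MISS, evict 89. Cache (LRU->MRU): [82 46 30]
  27. access 39: MISS, evict 82. Cache (LRU->MRU): [46 30 39]
  28. access 89: MISS, evict 46. Cache (LRU->MRU): [30 39 89]
  29. access 83: MISS, evict 30. Cache (LRU->MRU): [39 89 83]
  30. access 7: MISS, evict 39. Cache (LRU->MRU): [89 83 7]
  31. access 30: MISS, evict 89. Cache (LRU->MRU): [83 7 30]
  32. access 7: HIT. Cache (LRU->MRU): [83 30 7]
Total: 15 hits, 17 misses, 14 evictions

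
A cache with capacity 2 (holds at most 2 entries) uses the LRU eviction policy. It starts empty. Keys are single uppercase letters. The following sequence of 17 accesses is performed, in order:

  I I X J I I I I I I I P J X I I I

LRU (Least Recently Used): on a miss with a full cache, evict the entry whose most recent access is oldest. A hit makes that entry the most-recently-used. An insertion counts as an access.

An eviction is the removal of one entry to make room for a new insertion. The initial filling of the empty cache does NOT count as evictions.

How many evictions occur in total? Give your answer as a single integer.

LRU simulation (capacity=2):
  1. access I: MISS. Cache (LRU->MRU): [I]
  2. access I: HIT. Cache (LRU->MRU): [I]
  3. access X: MISS. Cache (LRU->MRU): [I X]
  4. access J: MISS, evict I. Cache (LRU->MRU): [X J]
  5. access I: MISS, evict X. Cache (LRU->MRU): [J I]
  6. access I: HIT. Cache (LRU->MRU): [J I]
  7. access I: HIT. Cache (LRU->MRU): [J I]
  8. access I: HIT. Cache (LRU->MRU): [J I]
  9. access I: HIT. Cache (LRU->MRU): [J I]
  10. access I: HIT. Cache (LRU->MRU): [J I]
  11. access I: HIT. Cache (LRU->MRU): [J I]
  12. access P: MISS, evict J. Cache (LRU->MRU): [I P]
  13. access J: MISS, evict I. Cache (LRU->MRU): [P J]
  14. access X: MISS, evict P. Cache (LRU->MRU): [J X]
  15. access I: MISS, evict J. Cache (LRU->MRU): [X I]
  16. access I: HIT. Cache (LRU->MRU): [X I]
  17. access I: HIT. Cache (LRU->MRU): [X I]
Total: 9 hits, 8 misses, 6 evictions

Answer: 6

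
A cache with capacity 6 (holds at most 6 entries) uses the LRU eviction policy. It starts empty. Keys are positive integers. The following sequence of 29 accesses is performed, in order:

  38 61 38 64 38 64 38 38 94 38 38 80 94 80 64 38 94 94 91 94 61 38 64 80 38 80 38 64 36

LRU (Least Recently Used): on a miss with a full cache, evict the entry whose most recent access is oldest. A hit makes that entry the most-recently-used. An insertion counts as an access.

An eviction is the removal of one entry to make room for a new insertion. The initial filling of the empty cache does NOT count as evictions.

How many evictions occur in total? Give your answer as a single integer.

Answer: 1

Derivation:
LRU simulation (capacity=6):
  1. access 38: MISS. Cache (LRU->MRU): [38]
  2. access 61: MISS. Cache (LRU->MRU): [38 61]
  3. access 38: HIT. Cache (LRU->MRU): [61 38]
  4. access 64: MISS. Cache (LRU->MRU): [61 38 64]
  5. access 38: HIT. Cache (LRU->MRU): [61 64 38]
  6. access 64: HIT. Cache (LRU->MRU): [61 38 64]
  7. access 38: HIT. Cache (LRU->MRU): [61 64 38]
  8. access 38: HIT. Cache (LRU->MRU): [61 64 38]
  9. access 94: MISS. Cache (LRU->MRU): [61 64 38 94]
  10. access 38: HIT. Cache (LRU->MRU): [61 64 94 38]
  11. access 38: HIT. Cache (LRU->MRU): [61 64 94 38]
  12. access 80: MISS. Cache (LRU->MRU): [61 64 94 38 80]
  13. access 94: HIT. Cache (LRU->MRU): [61 64 38 80 94]
  14. access 80: HIT. Cache (LRU->MRU): [61 64 38 94 80]
  15. access 64: HIT. Cache (LRU->MRU): [61 38 94 80 64]
  16. access 38: HIT. Cache (LRU->MRU): [61 94 80 64 38]
  17. access 94: HIT. Cache (LRU->MRU): [61 80 64 38 94]
  18. access 94: HIT. Cache (LRU->MRU): [61 80 64 38 94]
  19. access 91: MISS. Cache (LRU->MRU): [61 80 64 38 94 91]
  20. access 94: HIT. Cache (LRU->MRU): [61 80 64 38 91 94]
  21. access 61: HIT. Cache (LRU->MRU): [80 64 38 91 94 61]
  22. access 38: HIT. Cache (LRU->MRU): [80 64 91 94 61 38]
  23. access 64: HIT. Cache (LRU->MRU): [80 91 94 61 38 64]
  24. access 80: HIT. Cache (LRU->MRU): [91 94 61 38 64 80]
  25. access 38: HIT. Cache (LRU->MRU): [91 94 61 64 80 38]
  26. access 80: HIT. Cache (LRU->MRU): [91 94 61 64 38 80]
  27. access 38: HIT. Cache (LRU->MRU): [91 94 61 64 80 38]
  28. access 64: HIT. Cache (LRU->MRU): [91 94 61 80 38 64]
  29. access 36: MISS, evict 91. Cache (LRU->MRU): [94 61 80 38 64 36]
Total: 22 hits, 7 misses, 1 evictions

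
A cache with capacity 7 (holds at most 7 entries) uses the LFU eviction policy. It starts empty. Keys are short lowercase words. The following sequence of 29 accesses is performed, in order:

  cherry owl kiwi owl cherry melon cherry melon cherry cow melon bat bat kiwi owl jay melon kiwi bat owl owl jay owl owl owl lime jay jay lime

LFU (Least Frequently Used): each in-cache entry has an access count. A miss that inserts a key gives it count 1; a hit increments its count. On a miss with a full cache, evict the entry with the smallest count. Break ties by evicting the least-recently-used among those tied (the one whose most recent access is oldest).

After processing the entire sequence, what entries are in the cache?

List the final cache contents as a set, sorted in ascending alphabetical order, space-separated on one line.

Answer: bat cherry jay kiwi lime melon owl

Derivation:
LFU simulation (capacity=7):
  1. access cherry: MISS. Cache: [cherry(c=1)]
  2. access owl: MISS. Cache: [cherry(c=1) owl(c=1)]
  3. access kiwi: MISS. Cache: [cherry(c=1) owl(c=1) kiwi(c=1)]
  4. access owl: HIT, count now 2. Cache: [cherry(c=1) kiwi(c=1) owl(c=2)]
  5. access cherry: HIT, count now 2. Cache: [kiwi(c=1) owl(c=2) cherry(c=2)]
  6. access melon: MISS. Cache: [kiwi(c=1) melon(c=1) owl(c=2) cherry(c=2)]
  7. access cherry: HIT, count now 3. Cache: [kiwi(c=1) melon(c=1) owl(c=2) cherry(c=3)]
  8. access melon: HIT, count now 2. Cache: [kiwi(c=1) owl(c=2) melon(c=2) cherry(c=3)]
  9. access cherry: HIT, count now 4. Cache: [kiwi(c=1) owl(c=2) melon(c=2) cherry(c=4)]
  10. access cow: MISS. Cache: [kiwi(c=1) cow(c=1) owl(c=2) melon(c=2) cherry(c=4)]
  11. access melon: HIT, count now 3. Cache: [kiwi(c=1) cow(c=1) owl(c=2) melon(c=3) cherry(c=4)]
  12. access bat: MISS. Cache: [kiwi(c=1) cow(c=1) bat(c=1) owl(c=2) melon(c=3) cherry(c=4)]
  13. access bat: HIT, count now 2. Cache: [kiwi(c=1) cow(c=1) owl(c=2) bat(c=2) melon(c=3) cherry(c=4)]
  14. access kiwi: HIT, count now 2. Cache: [cow(c=1) owl(c=2) bat(c=2) kiwi(c=2) melon(c=3) cherry(c=4)]
  15. access owl: HIT, count now 3. Cache: [cow(c=1) bat(c=2) kiwi(c=2) melon(c=3) owl(c=3) cherry(c=4)]
  16. access jay: MISS. Cache: [cow(c=1) jay(c=1) bat(c=2) kiwi(c=2) melon(c=3) owl(c=3) cherry(c=4)]
  17. access melon: HIT, count now 4. Cache: [cow(c=1) jay(c=1) bat(c=2) kiwi(c=2) owl(c=3) cherry(c=4) melon(c=4)]
  18. access kiwi: HIT, count now 3. Cache: [cow(c=1) jay(c=1) bat(c=2) owl(c=3) kiwi(c=3) cherry(c=4) melon(c=4)]
  19. access bat: HIT, count now 3. Cache: [cow(c=1) jay(c=1) owl(c=3) kiwi(c=3) bat(c=3) cherry(c=4) melon(c=4)]
  20. access owl: HIT, count now 4. Cache: [cow(c=1) jay(c=1) kiwi(c=3) bat(c=3) cherry(c=4) melon(c=4) owl(c=4)]
  21. access owl: HIT, count now 5. Cache: [cow(c=1) jay(c=1) kiwi(c=3) bat(c=3) cherry(c=4) melon(c=4) owl(c=5)]
  22. access jay: HIT, count now 2. Cache: [cow(c=1) jay(c=2) kiwi(c=3) bat(c=3) cherry(c=4) melon(c=4) owl(c=5)]
  23. access owl: HIT, count now 6. Cache: [cow(c=1) jay(c=2) kiwi(c=3) bat(c=3) cherry(c=4) melon(c=4) owl(c=6)]
  24. access owl: HIT, count now 7. Cache: [cow(c=1) jay(c=2) kiwi(c=3) bat(c=3) cherry(c=4) melon(c=4) owl(c=7)]
  25. access owl: HIT, count now 8. Cache: [cow(c=1) jay(c=2) kiwi(c=3) bat(c=3) cherry(c=4) melon(c=4) owl(c=8)]
  26. access lime: MISS, evict cow(c=1). Cache: [lime(c=1) jay(c=2) kiwi(c=3) bat(c=3) cherry(c=4) melon(c=4) owl(c=8)]
  27. access jay: HIT, count now 3. Cache: [lime(c=1) kiwi(c=3) bat(c=3) jay(c=3) cherry(c=4) melon(c=4) owl(c=8)]
  28. access jay: HIT, count now 4. Cache: [lime(c=1) kiwi(c=3) bat(c=3) cherry(c=4) melon(c=4) jay(c=4) owl(c=8)]
  29. access lime: HIT, count now 2. Cache: [lime(c=2) kiwi(c=3) bat(c=3) cherry(c=4) melon(c=4) jay(c=4) owl(c=8)]
Total: 21 hits, 8 misses, 1 evictions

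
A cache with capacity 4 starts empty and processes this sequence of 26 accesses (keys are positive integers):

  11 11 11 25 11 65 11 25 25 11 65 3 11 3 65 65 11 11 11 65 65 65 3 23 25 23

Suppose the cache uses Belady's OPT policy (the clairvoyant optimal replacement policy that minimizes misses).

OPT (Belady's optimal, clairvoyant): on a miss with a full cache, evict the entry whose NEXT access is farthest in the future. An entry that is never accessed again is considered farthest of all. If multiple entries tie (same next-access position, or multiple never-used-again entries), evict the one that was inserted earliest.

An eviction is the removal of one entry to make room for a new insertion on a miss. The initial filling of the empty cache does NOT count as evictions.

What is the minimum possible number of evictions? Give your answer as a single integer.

Answer: 1

Derivation:
OPT (Belady) simulation (capacity=4):
  1. access 11: MISS. Cache: [11]
  2. access 11: HIT. Next use of 11: step 3. Cache: [11]
  3. access 11: HIT. Next use of 11: step 5. Cache: [11]
  4. access 25: MISS. Cache: [11 25]
  5. access 11: HIT. Next use of 11: step 7. Cache: [11 25]
  6. access 65: MISS. Cache: [11 25 65]
  7. access 11: HIT. Next use of 11: step 10. Cache: [11 25 65]
  8. access 25: HIT. Next use of 25: step 9. Cache: [11 25 65]
  9. access 25: HIT. Next use of 25: step 25. Cache: [11 25 65]
  10. access 11: HIT. Next use of 11: step 13. Cache: [11 25 65]
  11. access 65: HIT. Next use of 65: step 15. Cache: [11 25 65]
  12. access 3: MISS. Cache: [11 25 65 3]
  13. access 11: HIT. Next use of 11: step 17. Cache: [11 25 65 3]
  14. access 3: HIT. Next use of 3: step 23. Cache: [11 25 65 3]
  15. access 65: HIT. Next use of 65: step 16. Cache: [11 25 65 3]
  16. access 65: HIT. Next use of 65: step 20. Cache: [11 25 65 3]
  17. access 11: HIT. Next use of 11: step 18. Cache: [11 25 65 3]
  18. access 11: HIT. Next use of 11: step 19. Cache: [11 25 65 3]
  19. access 11: HIT. Next use of 11: never. Cache: [11 25 65 3]
  20. access 65: HIT. Next use of 65: step 21. Cache: [11 25 65 3]
  21. access 65: HIT. Next use of 65: step 22. Cache: [11 25 65 3]
  22. access 65: HIT. Next use of 65: never. Cache: [11 25 65 3]
  23. access 3: HIT. Next use of 3: never. Cache: [11 25 65 3]
  24. access 23: MISS, evict 11 (next use: never). Cache: [25 65 3 23]
  25. access 25: HIT. Next use of 25: never. Cache: [25 65 3 23]
  26. access 23: HIT. Next use of 23: never. Cache: [25 65 3 23]
Total: 21 hits, 5 misses, 1 evictions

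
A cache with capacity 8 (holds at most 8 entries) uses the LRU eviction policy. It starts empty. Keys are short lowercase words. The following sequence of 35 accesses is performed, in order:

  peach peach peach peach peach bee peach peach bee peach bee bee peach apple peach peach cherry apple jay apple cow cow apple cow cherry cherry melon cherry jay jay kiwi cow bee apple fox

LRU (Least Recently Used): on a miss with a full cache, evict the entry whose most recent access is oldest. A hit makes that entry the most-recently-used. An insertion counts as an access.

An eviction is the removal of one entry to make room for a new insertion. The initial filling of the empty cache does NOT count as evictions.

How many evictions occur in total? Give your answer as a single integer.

Answer: 1

Derivation:
LRU simulation (capacity=8):
  1. access peach: MISS. Cache (LRU->MRU): [peach]
  2. access peach: HIT. Cache (LRU->MRU): [peach]
  3. access peach: HIT. Cache (LRU->MRU): [peach]
  4. access peach: HIT. Cache (LRU->MRU): [peach]
  5. access peach: HIT. Cache (LRU->MRU): [peach]
  6. access bee: MISS. Cache (LRU->MRU): [peach bee]
  7. access peach: HIT. Cache (LRU->MRU): [bee peach]
  8. access peach: HIT. Cache (LRU->MRU): [bee peach]
  9. access bee: HIT. Cache (LRU->MRU): [peach bee]
  10. access peach: HIT. Cache (LRU->MRU): [bee peach]
  11. access bee: HIT. Cache (LRU->MRU): [peach bee]
  12. access bee: HIT. Cache (LRU->MRU): [peach bee]
  13. access peach: HIT. Cache (LRU->MRU): [bee peach]
  14. access apple: MISS. Cache (LRU->MRU): [bee peach apple]
  15. access peach: HIT. Cache (LRU->MRU): [bee apple peach]
  16. access peach: HIT. Cache (LRU->MRU): [bee apple peach]
  17. access cherry: MISS. Cache (LRU->MRU): [bee apple peach cherry]
  18. access apple: HIT. Cache (LRU->MRU): [bee peach cherry apple]
  19. access jay: MISS. Cache (LRU->MRU): [bee peach cherry apple jay]
  20. access apple: HIT. Cache (LRU->MRU): [bee peach cherry jay apple]
  21. access cow: MISS. Cache (LRU->MRU): [bee peach cherry jay apple cow]
  22. access cow: HIT. Cache (LRU->MRU): [bee peach cherry jay apple cow]
  23. access apple: HIT. Cache (LRU->MRU): [bee peach cherry jay cow apple]
  24. access cow: HIT. Cache (LRU->MRU): [bee peach cherry jay apple cow]
  25. access cherry: HIT. Cache (LRU->MRU): [bee peach jay apple cow cherry]
  26. access cherry: HIT. Cache (LRU->MRU): [bee peach jay apple cow cherry]
  27. access melon: MISS. Cache (LRU->MRU): [bee peach jay apple cow cherry melon]
  28. access cherry: HIT. Cache (LRU->MRU): [bee peach jay apple cow melon cherry]
  29. access jay: HIT. Cache (LRU->MRU): [bee peach apple cow melon cherry jay]
  30. access jay: HIT. Cache (LRU->MRU): [bee peach apple cow melon cherry jay]
  31. access kiwi: MISS. Cache (LRU->MRU): [bee peach apple cow melon cherry jay kiwi]
  32. access cow: HIT. Cache (LRU->MRU): [bee peach apple melon cherry jay kiwi cow]
  33. access bee: HIT. Cache (LRU->MRU): [peach apple melon cherry jay kiwi cow bee]
  34. access apple: HIT. Cache (LRU->MRU): [peach melon cherry jay kiwi cow bee apple]
  35. access fox: MISS, evict peach. Cache (LRU->MRU): [melon cherry jay kiwi cow bee apple fox]
Total: 26 hits, 9 misses, 1 evictions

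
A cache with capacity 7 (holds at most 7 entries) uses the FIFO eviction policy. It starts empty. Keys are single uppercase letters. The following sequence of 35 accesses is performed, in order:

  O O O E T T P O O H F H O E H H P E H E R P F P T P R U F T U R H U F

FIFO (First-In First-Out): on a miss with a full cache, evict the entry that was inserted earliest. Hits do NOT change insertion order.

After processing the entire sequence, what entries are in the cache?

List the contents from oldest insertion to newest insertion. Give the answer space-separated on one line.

FIFO simulation (capacity=7):
  1. access O: MISS. Cache (old->new): [O]
  2. access O: HIT. Cache (old->new): [O]
  3. access O: HIT. Cache (old->new): [O]
  4. access E: MISS. Cache (old->new): [O E]
  5. access T: MISS. Cache (old->new): [O E T]
  6. access T: HIT. Cache (old->new): [O E T]
  7. access P: MISS. Cache (old->new): [O E T P]
  8. access O: HIT. Cache (old->new): [O E T P]
  9. access O: HIT. Cache (old->new): [O E T P]
  10. access H: MISS. Cache (old->new): [O E T P H]
  11. access F: MISS. Cache (old->new): [O E T P H F]
  12. access H: HIT. Cache (old->new): [O E T P H F]
  13. access O: HIT. Cache (old->new): [O E T P H F]
  14. access E: HIT. Cache (old->new): [O E T P H F]
  15. access H: HIT. Cache (old->new): [O E T P H F]
  16. access H: HIT. Cache (old->new): [O E T P H F]
  17. access P: HIT. Cache (old->new): [O E T P H F]
  18. access E: HIT. Cache (old->new): [O E T P H F]
  19. access H: HIT. Cache (old->new): [O E T P H F]
  20. access E: HIT. Cache (old->new): [O E T P H F]
  21. access R: MISS. Cache (old->new): [O E T P H F R]
  22. access P: HIT. Cache (old->new): [O E T P H F R]
  23. access F: HIT. Cache (old->new): [O E T P H F R]
  24. access P: HIT. Cache (old->new): [O E T P H F R]
  25. access T: HIT. Cache (old->new): [O E T P H F R]
  26. access P: HIT. Cache (old->new): [O E T P H F R]
  27. access R: HIT. Cache (old->new): [O E T P H F R]
  28. access U: MISS, evict O. Cache (old->new): [E T P H F R U]
  29. access F: HIT. Cache (old->new): [E T P H F R U]
  30. access T: HIT. Cache (old->new): [E T P H F R U]
  31. access U: HIT. Cache (old->new): [E T P H F R U]
  32. access R: HIT. Cache (old->new): [E T P H F R U]
  33. access H: HIT. Cache (old->new): [E T P H F R U]
  34. access U: HIT. Cache (old->new): [E T P H F R U]
  35. access F: HIT. Cache (old->new): [E T P H F R U]
Total: 27 hits, 8 misses, 1 evictions

Answer: E T P H F R U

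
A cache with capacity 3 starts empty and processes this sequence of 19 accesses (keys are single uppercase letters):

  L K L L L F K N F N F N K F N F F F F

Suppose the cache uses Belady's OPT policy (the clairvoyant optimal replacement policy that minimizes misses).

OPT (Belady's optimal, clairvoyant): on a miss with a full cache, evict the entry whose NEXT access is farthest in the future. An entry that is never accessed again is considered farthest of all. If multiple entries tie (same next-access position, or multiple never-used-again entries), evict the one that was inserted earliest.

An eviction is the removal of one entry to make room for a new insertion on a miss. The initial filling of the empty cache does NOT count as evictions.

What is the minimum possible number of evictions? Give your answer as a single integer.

OPT (Belady) simulation (capacity=3):
  1. access L: MISS. Cache: [L]
  2. access K: MISS. Cache: [L K]
  3. access L: HIT. Next use of L: step 4. Cache: [L K]
  4. access L: HIT. Next use of L: step 5. Cache: [L K]
  5. access L: HIT. Next use of L: never. Cache: [L K]
  6. access F: MISS. Cache: [L K F]
  7. access K: HIT. Next use of K: step 13. Cache: [L K F]
  8. access N: MISS, evict L (next use: never). Cache: [K F N]
  9. access F: HIT. Next use of F: step 11. Cache: [K F N]
  10. access N: HIT. Next use of N: step 12. Cache: [K F N]
  11. access F: HIT. Next use of F: step 14. Cache: [K F N]
  12. access N: HIT. Next use of N: step 15. Cache: [K F N]
  13. access K: HIT. Next use of K: never. Cache: [K F N]
  14. access F: HIT. Next use of F: step 16. Cache: [K F N]
  15. access N: HIT. Next use of N: never. Cache: [K F N]
  16. access F: HIT. Next use of F: step 17. Cache: [K F N]
  17. access F: HIT. Next use of F: step 18. Cache: [K F N]
  18. access F: HIT. Next use of F: step 19. Cache: [K F N]
  19. access F: HIT. Next use of F: never. Cache: [K F N]
Total: 15 hits, 4 misses, 1 evictions

Answer: 1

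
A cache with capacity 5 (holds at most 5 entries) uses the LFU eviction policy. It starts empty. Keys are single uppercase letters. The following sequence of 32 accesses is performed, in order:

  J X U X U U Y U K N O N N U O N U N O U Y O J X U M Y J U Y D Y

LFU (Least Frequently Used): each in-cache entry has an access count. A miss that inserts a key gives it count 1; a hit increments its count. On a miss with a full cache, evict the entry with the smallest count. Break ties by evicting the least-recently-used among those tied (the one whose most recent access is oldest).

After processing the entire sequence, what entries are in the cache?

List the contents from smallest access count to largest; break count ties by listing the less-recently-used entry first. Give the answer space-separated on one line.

LFU simulation (capacity=5):
  1. access J: MISS. Cache: [J(c=1)]
  2. access X: MISS. Cache: [J(c=1) X(c=1)]
  3. access U: MISS. Cache: [J(c=1) X(c=1) U(c=1)]
  4. access X: HIT, count now 2. Cache: [J(c=1) U(c=1) X(c=2)]
  5. access U: HIT, count now 2. Cache: [J(c=1) X(c=2) U(c=2)]
  6. access U: HIT, count now 3. Cache: [J(c=1) X(c=2) U(c=3)]
  7. access Y: MISS. Cache: [J(c=1) Y(c=1) X(c=2) U(c=3)]
  8. access U: HIT, count now 4. Cache: [J(c=1) Y(c=1) X(c=2) U(c=4)]
  9. access K: MISS. Cache: [J(c=1) Y(c=1) K(c=1) X(c=2) U(c=4)]
  10. access N: MISS, evict J(c=1). Cache: [Y(c=1) K(c=1) N(c=1) X(c=2) U(c=4)]
  11. access O: MISS, evict Y(c=1). Cache: [K(c=1) N(c=1) O(c=1) X(c=2) U(c=4)]
  12. access N: HIT, count now 2. Cache: [K(c=1) O(c=1) X(c=2) N(c=2) U(c=4)]
  13. access N: HIT, count now 3. Cache: [K(c=1) O(c=1) X(c=2) N(c=3) U(c=4)]
  14. access U: HIT, count now 5. Cache: [K(c=1) O(c=1) X(c=2) N(c=3) U(c=5)]
  15. access O: HIT, count now 2. Cache: [K(c=1) X(c=2) O(c=2) N(c=3) U(c=5)]
  16. access N: HIT, count now 4. Cache: [K(c=1) X(c=2) O(c=2) N(c=4) U(c=5)]
  17. access U: HIT, count now 6. Cache: [K(c=1) X(c=2) O(c=2) N(c=4) U(c=6)]
  18. access N: HIT, count now 5. Cache: [K(c=1) X(c=2) O(c=2) N(c=5) U(c=6)]
  19. access O: HIT, count now 3. Cache: [K(c=1) X(c=2) O(c=3) N(c=5) U(c=6)]
  20. access U: HIT, count now 7. Cache: [K(c=1) X(c=2) O(c=3) N(c=5) U(c=7)]
  21. access Y: MISS, evict K(c=1). Cache: [Y(c=1) X(c=2) O(c=3) N(c=5) U(c=7)]
  22. access O: HIT, count now 4. Cache: [Y(c=1) X(c=2) O(c=4) N(c=5) U(c=7)]
  23. access J: MISS, evict Y(c=1). Cache: [J(c=1) X(c=2) O(c=4) N(c=5) U(c=7)]
  24. access X: HIT, count now 3. Cache: [J(c=1) X(c=3) O(c=4) N(c=5) U(c=7)]
  25. access U: HIT, count now 8. Cache: [J(c=1) X(c=3) O(c=4) N(c=5) U(c=8)]
  26. access M: MISS, evict J(c=1). Cache: [M(c=1) X(c=3) O(c=4) N(c=5) U(c=8)]
  27. access Y: MISS, evict M(c=1). Cache: [Y(c=1) X(c=3) O(c=4) N(c=5) U(c=8)]
  28. access J: MISS, evict Y(c=1). Cache: [J(c=1) X(c=3) O(c=4) N(c=5) U(c=8)]
  29. access U: HIT, count now 9. Cache: [J(c=1) X(c=3) O(c=4) N(c=5) U(c=9)]
  30. access Y: MISS, evict J(c=1). Cache: [Y(c=1) X(c=3) O(c=4) N(c=5) U(c=9)]
  31. access D: MISS, evict Y(c=1). Cache: [D(c=1) X(c=3) O(c=4) N(c=5) U(c=9)]
  32. access Y: MISS, evict D(c=1). Cache: [Y(c=1) X(c=3) O(c=4) N(c=5) U(c=9)]
Total: 17 hits, 15 misses, 10 evictions

Answer: Y X O N U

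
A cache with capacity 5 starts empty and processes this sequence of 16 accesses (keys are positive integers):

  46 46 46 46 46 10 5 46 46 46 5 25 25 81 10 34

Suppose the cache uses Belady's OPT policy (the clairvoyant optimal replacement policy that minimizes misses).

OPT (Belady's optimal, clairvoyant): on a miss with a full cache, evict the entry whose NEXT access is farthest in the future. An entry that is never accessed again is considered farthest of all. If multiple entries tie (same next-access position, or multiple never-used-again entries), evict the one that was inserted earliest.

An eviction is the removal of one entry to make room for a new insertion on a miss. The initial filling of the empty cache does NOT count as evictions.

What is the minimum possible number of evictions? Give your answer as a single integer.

Answer: 1

Derivation:
OPT (Belady) simulation (capacity=5):
  1. access 46: MISS. Cache: [46]
  2. access 46: HIT. Next use of 46: step 3. Cache: [46]
  3. access 46: HIT. Next use of 46: step 4. Cache: [46]
  4. access 46: HIT. Next use of 46: step 5. Cache: [46]
  5. access 46: HIT. Next use of 46: step 8. Cache: [46]
  6. access 10: MISS. Cache: [46 10]
  7. access 5: MISS. Cache: [46 10 5]
  8. access 46: HIT. Next use of 46: step 9. Cache: [46 10 5]
  9. access 46: HIT. Next use of 46: step 10. Cache: [46 10 5]
  10. access 46: HIT. Next use of 46: never. Cache: [46 10 5]
  11. access 5: HIT. Next use of 5: never. Cache: [46 10 5]
  12. access 25: MISS. Cache: [46 10 5 25]
  13. access 25: HIT. Next use of 25: never. Cache: [46 10 5 25]
  14. access 81: MISS. Cache: [46 10 5 25 81]
  15. access 10: HIT. Next use of 10: never. Cache: [46 10 5 25 81]
  16. access 34: MISS, evict 46 (next use: never). Cache: [10 5 25 81 34]
Total: 10 hits, 6 misses, 1 evictions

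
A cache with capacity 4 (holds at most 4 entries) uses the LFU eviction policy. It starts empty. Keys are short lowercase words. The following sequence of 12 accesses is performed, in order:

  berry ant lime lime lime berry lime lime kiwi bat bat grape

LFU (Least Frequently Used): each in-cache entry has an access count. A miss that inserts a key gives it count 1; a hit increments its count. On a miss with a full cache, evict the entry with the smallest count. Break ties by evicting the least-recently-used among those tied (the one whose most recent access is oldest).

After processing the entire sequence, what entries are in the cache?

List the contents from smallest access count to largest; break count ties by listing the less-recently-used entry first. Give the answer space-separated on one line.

LFU simulation (capacity=4):
  1. access berry: MISS. Cache: [berry(c=1)]
  2. access ant: MISS. Cache: [berry(c=1) ant(c=1)]
  3. access lime: MISS. Cache: [berry(c=1) ant(c=1) lime(c=1)]
  4. access lime: HIT, count now 2. Cache: [berry(c=1) ant(c=1) lime(c=2)]
  5. access lime: HIT, count now 3. Cache: [berry(c=1) ant(c=1) lime(c=3)]
  6. access berry: HIT, count now 2. Cache: [ant(c=1) berry(c=2) lime(c=3)]
  7. access lime: HIT, count now 4. Cache: [ant(c=1) berry(c=2) lime(c=4)]
  8. access lime: HIT, count now 5. Cache: [ant(c=1) berry(c=2) lime(c=5)]
  9. access kiwi: MISS. Cache: [ant(c=1) kiwi(c=1) berry(c=2) lime(c=5)]
  10. access bat: MISS, evict ant(c=1). Cache: [kiwi(c=1) bat(c=1) berry(c=2) lime(c=5)]
  11. access bat: HIT, count now 2. Cache: [kiwi(c=1) berry(c=2) bat(c=2) lime(c=5)]
  12. access grape: MISS, evict kiwi(c=1). Cache: [grape(c=1) berry(c=2) bat(c=2) lime(c=5)]
Total: 6 hits, 6 misses, 2 evictions

Answer: grape berry bat lime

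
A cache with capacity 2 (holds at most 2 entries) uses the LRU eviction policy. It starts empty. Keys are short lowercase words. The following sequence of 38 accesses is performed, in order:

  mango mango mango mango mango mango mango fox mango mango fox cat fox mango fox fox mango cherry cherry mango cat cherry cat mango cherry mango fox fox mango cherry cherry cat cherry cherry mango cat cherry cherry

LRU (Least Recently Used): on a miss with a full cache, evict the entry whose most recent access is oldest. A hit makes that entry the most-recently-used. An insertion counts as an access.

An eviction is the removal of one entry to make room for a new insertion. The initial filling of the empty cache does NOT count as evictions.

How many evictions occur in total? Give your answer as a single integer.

LRU simulation (capacity=2):
  1. access mango: MISS. Cache (LRU->MRU): [mango]
  2. access mango: HIT. Cache (LRU->MRU): [mango]
  3. access mango: HIT. Cache (LRU->MRU): [mango]
  4. access mango: HIT. Cache (LRU->MRU): [mango]
  5. access mango: HIT. Cache (LRU->MRU): [mango]
  6. access mango: HIT. Cache (LRU->MRU): [mango]
  7. access mango: HIT. Cache (LRU->MRU): [mango]
  8. access fox: MISS. Cache (LRU->MRU): [mango fox]
  9. access mango: HIT. Cache (LRU->MRU): [fox mango]
  10. access mango: HIT. Cache (LRU->MRU): [fox mango]
  11. access fox: HIT. Cache (LRU->MRU): [mango fox]
  12. access cat: MISS, evict mango. Cache (LRU->MRU): [fox cat]
  13. access fox: HIT. Cache (LRU->MRU): [cat fox]
  14. access mango: MISS, evict cat. Cache (LRU->MRU): [fox mango]
  15. access fox: HIT. Cache (LRU->MRU): [mango fox]
  16. access fox: HIT. Cache (LRU->MRU): [mango fox]
  17. access mango: HIT. Cache (LRU->MRU): [fox mango]
  18. access cherry: MISS, evict fox. Cache (LRU->MRU): [mango cherry]
  19. access cherry: HIT. Cache (LRU->MRU): [mango cherry]
  20. access mango: HIT. Cache (LRU->MRU): [cherry mango]
  21. access cat: MISS, evict cherry. Cache (LRU->MRU): [mango cat]
  22. access cherry: MISS, evict mango. Cache (LRU->MRU): [cat cherry]
  23. access cat: HIT. Cache (LRU->MRU): [cherry cat]
  24. access mango: MISS, evict cherry. Cache (LRU->MRU): [cat mango]
  25. access cherry: MISS, evict cat. Cache (LRU->MRU): [mango cherry]
  26. access mango: HIT. Cache (LRU->MRU): [cherry mango]
  27. access fox: MISS, evict cherry. Cache (LRU->MRU): [mango fox]
  28. access fox: HIT. Cache (LRU->MRU): [mango fox]
  29. access mango: HIT. Cache (LRU->MRU): [fox mango]
  30. access cherry: MISS, evict fox. Cache (LRU->MRU): [mango cherry]
  31. access cherry: HIT. Cache (LRU->MRU): [mango cherry]
  32. access cat: MISS, evict mango. Cache (LRU->MRU): [cherry cat]
  33. access cherry: HIT. Cache (LRU->MRU): [cat cherry]
  34. access cherry: HIT. Cache (LRU->MRU): [cat cherry]
  35. access mango: MISS, evict cat. Cache (LRU->MRU): [cherry mango]
  36. access cat: MISS, evict cherry. Cache (LRU->MRU): [mango cat]
  37. access cherry: MISS, evict mango. Cache (LRU->MRU): [cat cherry]
  38. access cherry: HIT. Cache (LRU->MRU): [cat cherry]
Total: 23 hits, 15 misses, 13 evictions

Answer: 13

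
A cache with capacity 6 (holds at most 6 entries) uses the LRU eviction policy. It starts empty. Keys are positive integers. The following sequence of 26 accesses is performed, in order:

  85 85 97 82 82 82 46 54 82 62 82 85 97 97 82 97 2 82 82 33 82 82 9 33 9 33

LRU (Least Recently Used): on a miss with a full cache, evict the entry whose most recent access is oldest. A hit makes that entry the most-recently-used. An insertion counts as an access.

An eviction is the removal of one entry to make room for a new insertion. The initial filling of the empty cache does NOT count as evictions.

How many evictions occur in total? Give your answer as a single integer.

LRU simulation (capacity=6):
  1. access 85: MISS. Cache (LRU->MRU): [85]
  2. access 85: HIT. Cache (LRU->MRU): [85]
  3. access 97: MISS. Cache (LRU->MRU): [85 97]
  4. access 82: MISS. Cache (LRU->MRU): [85 97 82]
  5. access 82: HIT. Cache (LRU->MRU): [85 97 82]
  6. access 82: HIT. Cache (LRU->MRU): [85 97 82]
  7. access 46: MISS. Cache (LRU->MRU): [85 97 82 46]
  8. access 54: MISS. Cache (LRU->MRU): [85 97 82 46 54]
  9. access 82: HIT. Cache (LRU->MRU): [85 97 46 54 82]
  10. access 62: MISS. Cache (LRU->MRU): [85 97 46 54 82 62]
  11. access 82: HIT. Cache (LRU->MRU): [85 97 46 54 62 82]
  12. access 85: HIT. Cache (LRU->MRU): [97 46 54 62 82 85]
  13. access 97: HIT. Cache (LRU->MRU): [46 54 62 82 85 97]
  14. access 97: HIT. Cache (LRU->MRU): [46 54 62 82 85 97]
  15. access 82: HIT. Cache (LRU->MRU): [46 54 62 85 97 82]
  16. access 97: HIT. Cache (LRU->MRU): [46 54 62 85 82 97]
  17. access 2: MISS, evict 46. Cache (LRU->MRU): [54 62 85 82 97 2]
  18. access 82: HIT. Cache (LRU->MRU): [54 62 85 97 2 82]
  19. access 82: HIT. Cache (LRU->MRU): [54 62 85 97 2 82]
  20. access 33: MISS, evict 54. Cache (LRU->MRU): [62 85 97 2 82 33]
  21. access 82: HIT. Cache (LRU->MRU): [62 85 97 2 33 82]
  22. access 82: HIT. Cache (LRU->MRU): [62 85 97 2 33 82]
  23. access 9: MISS, evict 62. Cache (LRU->MRU): [85 97 2 33 82 9]
  24. access 33: HIT. Cache (LRU->MRU): [85 97 2 82 9 33]
  25. access 9: HIT. Cache (LRU->MRU): [85 97 2 82 33 9]
  26. access 33: HIT. Cache (LRU->MRU): [85 97 2 82 9 33]
Total: 17 hits, 9 misses, 3 evictions

Answer: 3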